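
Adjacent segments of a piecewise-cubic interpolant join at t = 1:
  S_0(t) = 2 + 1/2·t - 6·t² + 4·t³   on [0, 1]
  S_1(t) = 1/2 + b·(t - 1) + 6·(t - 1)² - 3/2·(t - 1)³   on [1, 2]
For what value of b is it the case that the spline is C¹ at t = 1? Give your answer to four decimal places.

0.5000

S_0'(t) = 1/2 - 12·t + 12·t², so S_0'(1) = 1/2. On the right, S_1'(1) = b, so b = 1/2.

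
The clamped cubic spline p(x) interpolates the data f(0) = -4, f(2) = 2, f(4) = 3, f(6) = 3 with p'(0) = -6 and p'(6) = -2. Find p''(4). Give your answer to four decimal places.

2.3333

Let M_i = p''(x_i). Step sizes h_i = 2, 2, 2; slopes of the chords Δ_i = (y_(i+1) - y_i)/h_i = 3, 1/2, 0.
  2·M_0 + 8·M_1 + 2·M_2 = 6(Δ_1 - Δ_0) = -15
  2·M_1 + 8·M_2 + 2·M_3 = 6(Δ_2 - Δ_1) = -3
Clamped end conditions give two more equations: 2h_0·M_0 + h_0·M_1 = 6(Δ_0 - p'(0)) = 54 and h_2·M_2 + 2h_2·M_3 = 6(p'(6) - Δ_2) = -12.
Forward elimination and back-substitution give M_0 = 101/6, M_1 = -20/3, M_2 = 7/3, M_3 = -25/6.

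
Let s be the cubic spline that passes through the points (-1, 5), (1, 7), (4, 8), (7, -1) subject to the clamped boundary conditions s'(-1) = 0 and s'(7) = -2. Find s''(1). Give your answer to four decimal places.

Put M_i = s'' at the i-th knot. Here h = (2, 3, 3) and Δ = (1, 1/3, -3), so the interior equations h_(i-1)·M_(i-1) + 2(h_(i-1)+h_i)·M_i + h_i·M_(i+1) = 6(Δ_i − Δ_(i-1)) read
  2·M_0 + 10·M_1 + 3·M_2 = 6(Δ_1 - Δ_0) = -4
  3·M_1 + 12·M_2 + 3·M_3 = 6(Δ_2 - Δ_1) = -20
Clamped end conditions give two more equations: 2h_0·M_0 + h_0·M_1 = 6(Δ_0 - s'(-1)) = 6 and h_2·M_2 + 2h_2·M_3 = 6(s'(7) - Δ_2) = 6.
Forward elimination and back-substitution give M_0 = 29/19, M_1 = -1/19, M_2 = -124/57, M_3 = 119/57.

-0.0526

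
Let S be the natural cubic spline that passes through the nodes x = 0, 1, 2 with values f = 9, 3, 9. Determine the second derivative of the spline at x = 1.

Let σ_i = S''(x_i). Step sizes h_i = 1, 1; slopes of the chords Δ_i = (y_(i+1) - y_i)/h_i = -6, 6.
  1·σ_0 + 4·σ_1 + 1·σ_2 = 6(Δ_1 - Δ_0) = 72
Natural end conditions: σ_0 = σ_2 = 0.
Solving: σ_0 = 0, σ_1 = 18, σ_2 = 0.

18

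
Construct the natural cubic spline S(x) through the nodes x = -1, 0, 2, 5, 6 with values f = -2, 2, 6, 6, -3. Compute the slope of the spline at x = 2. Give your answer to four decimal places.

2.1624

With m_i denoting the second derivative at x_i, h_i = 1, 2, 3, 1, and Δ_i = (y_(i+1) − y_i)/h_i = 4, 2, 0, -9:
  1·m_0 + 6·m_1 + 2·m_2 = 6(Δ_1 - Δ_0) = -12
  2·m_1 + 10·m_2 + 3·m_3 = 6(Δ_2 - Δ_1) = -12
  3·m_2 + 8·m_3 + 1·m_4 = 6(Δ_3 - Δ_2) = -54
Natural end conditions: m_0 = m_4 = 0.
Forward elimination and back-substitution give m_0 = 0, m_1 = -492/197, m_2 = 294/197, m_3 = -1440/197, m_4 = 0.
On [2, 5], S'(x) = b_2 + 2c_2·(x - 2) + 3d_2·(x - 2)² with b_2 = Δ_2 - h_2(2m_2 + m_3)/6 = 426/197, c_2 = m_2/2 = 147/197, d_2 = (m_3 - m_2)/(6h_2) = -289/591. So S'(2) = 426/197.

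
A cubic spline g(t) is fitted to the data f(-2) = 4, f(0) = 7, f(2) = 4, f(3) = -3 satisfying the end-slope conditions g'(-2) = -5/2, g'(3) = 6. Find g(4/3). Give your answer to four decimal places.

8.2979

Write σ_i for g''(x_i). With h_i = 2, 2, 1 and divided differences Δ_i = 3/2, -3/2, -7, the continuity of g' gives the tridiagonal system
  2·σ_0 + 8·σ_1 + 2·σ_2 = 6(Δ_1 - Δ_0) = -18
  2·σ_1 + 6·σ_2 + 1·σ_3 = 6(Δ_2 - Δ_1) = -33
Clamped end conditions give two more equations: 2h_0·σ_0 + h_0·σ_1 = 6(Δ_0 - g'(-2)) = 24 and h_2·σ_2 + 2h_2·σ_3 = 6(g'(3) - Δ_2) = 78.
Hence σ_0 = 145/23, σ_1 = -14/23, σ_2 = -296/23, σ_3 = 1045/23.
On [0, 2], g(t) = 7 + 147/46·t - 7/23·t² - 47/46·t³.
With t = 4/3: g(4/3) = 5153/621.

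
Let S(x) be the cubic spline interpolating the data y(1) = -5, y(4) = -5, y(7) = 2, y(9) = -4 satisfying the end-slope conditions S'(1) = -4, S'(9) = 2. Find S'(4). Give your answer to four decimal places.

3.3947

Write M_i for S''(x_i). With h_i = 3, 3, 2 and divided differences Δ_i = 0, 7/3, -3, the continuity of S' gives the tridiagonal system
  3·M_0 + 12·M_1 + 3·M_2 = 6(Δ_1 - Δ_0) = 14
  3·M_1 + 10·M_2 + 2·M_3 = 6(Δ_2 - Δ_1) = -32
Clamped end conditions give two more equations: 2h_0·M_0 + h_0·M_1 = 6(Δ_0 - S'(1)) = 24 and h_2·M_2 + 2h_2·M_3 = 6(S'(9) - Δ_2) = 30.
Forward elimination and back-substitution give M_0 = 175/57, M_1 = 106/57, M_2 = -111/19, M_3 = 198/19.
On [4, 7], S'(x) = b_1 + 2c_1·(x - 4) + 3d_1·(x - 4)² with b_1 = Δ_1 - h_1(2M_1 + M_2)/6 = 129/38, c_1 = M_1/2 = 53/57, d_1 = (M_2 - M_1)/(6h_1) = -439/1026. So S'(4) = 129/38.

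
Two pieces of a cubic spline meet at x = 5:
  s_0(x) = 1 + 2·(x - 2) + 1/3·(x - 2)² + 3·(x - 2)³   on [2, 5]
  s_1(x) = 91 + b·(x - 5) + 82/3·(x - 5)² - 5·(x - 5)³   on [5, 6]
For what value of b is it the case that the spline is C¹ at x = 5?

s_0'(x) = 2 + 2/3·(x - 2) + 9·(x - 2)², so s_0'(5) = 85. On the right, s_1'(5) = b, so b = 85.

85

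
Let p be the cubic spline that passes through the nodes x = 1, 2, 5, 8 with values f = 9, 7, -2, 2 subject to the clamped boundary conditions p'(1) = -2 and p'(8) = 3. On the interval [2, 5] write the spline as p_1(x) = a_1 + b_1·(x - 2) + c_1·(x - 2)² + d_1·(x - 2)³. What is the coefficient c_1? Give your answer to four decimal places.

Write M_i for p''(x_i). With h_i = 1, 3, 3 and divided differences Δ_i = -2, -3, 4/3, the continuity of p' gives the tridiagonal system
  1·M_0 + 8·M_1 + 3·M_2 = 6(Δ_1 - Δ_0) = -6
  3·M_1 + 12·M_2 + 3·M_3 = 6(Δ_2 - Δ_1) = 26
Clamped end conditions give two more equations: 2h_0·M_0 + h_0·M_1 = 6(Δ_0 - p'(1)) = 0 and h_2·M_2 + 2h_2·M_3 = 6(p'(8) - Δ_2) = 10.
Solving: M_0 = 28/31, M_1 = -56/31, M_2 = 78/31, M_3 = 38/93.
On [2, 5], with p_1(x) = a_1 + b_1·(x - 2) + c_1·(x - 2)² + d_1·(x - 2)³: c_1 = M_1/2 = -28/31, d_1 = (M_2 - M_1)/(6h_1) = 67/279, b_1 = Δ_1 - h_1(2M_1 + M_2)/6 = -76/31.

-0.9032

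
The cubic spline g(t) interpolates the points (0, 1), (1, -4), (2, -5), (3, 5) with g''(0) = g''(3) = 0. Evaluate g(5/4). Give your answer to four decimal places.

Write M_i for g''(x_i). With h_i = 1, 1, 1 and divided differences Δ_i = -5, -1, 10, the continuity of g' gives the tridiagonal system
  1·M_0 + 4·M_1 + 1·M_2 = 6(Δ_1 - Δ_0) = 24
  1·M_1 + 4·M_2 + 1·M_3 = 6(Δ_2 - Δ_1) = 66
Natural end conditions: M_0 = M_3 = 0.
Solving: M_0 = 0, M_1 = 2, M_2 = 16, M_3 = 0.
On [1, 2], g(t) = -4 - 13/3·(t - 1) + 1·(t - 1)² + 7/3·(t - 1)³.
With (t - 1) = 1/4: g(5/4) = -319/64.

-4.9844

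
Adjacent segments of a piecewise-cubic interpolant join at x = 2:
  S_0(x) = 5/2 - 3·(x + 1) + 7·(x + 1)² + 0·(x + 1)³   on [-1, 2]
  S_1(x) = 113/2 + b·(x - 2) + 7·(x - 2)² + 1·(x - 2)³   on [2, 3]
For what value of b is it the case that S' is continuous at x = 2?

39

S_0'(x) = -3 + 14·(x + 1) + 0·(x + 1)², so S_0'(2) = 39. On the right, S_1'(2) = b, so b = 39.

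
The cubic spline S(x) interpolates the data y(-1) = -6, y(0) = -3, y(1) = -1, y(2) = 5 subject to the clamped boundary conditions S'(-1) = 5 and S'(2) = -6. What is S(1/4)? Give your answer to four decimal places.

Write σ_i for S''(x_i). With h_i = 1, 1, 1 and divided differences Δ_i = 3, 2, 6, the continuity of S' gives the tridiagonal system
  1·σ_0 + 4·σ_1 + 1·σ_2 = 6(Δ_1 - Δ_0) = -6
  1·σ_1 + 4·σ_2 + 1·σ_3 = 6(Δ_2 - Δ_1) = 24
Clamped end conditions give two more equations: 2h_0·σ_0 + h_0·σ_1 = 6(Δ_0 - S'(-1)) = -12 and h_2·σ_2 + 2h_2·σ_3 = 6(S'(2) - Δ_2) = -72.
Hence σ_0 = -10/3, σ_1 = -16/3, σ_2 = 56/3, σ_3 = -136/3.
On [0, 1], S(x) = -3 + 2/3·x - 8/3·x² + 4·x³.
With x = 1/4: S(1/4) = -47/16.

-2.9375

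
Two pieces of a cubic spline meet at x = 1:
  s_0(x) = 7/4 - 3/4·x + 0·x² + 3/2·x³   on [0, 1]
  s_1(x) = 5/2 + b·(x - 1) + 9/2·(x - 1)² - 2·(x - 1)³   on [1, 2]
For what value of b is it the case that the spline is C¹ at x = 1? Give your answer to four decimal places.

s_0'(x) = -3/4 + 0·x + 9/2·x², so s_0'(1) = 15/4. On the right, s_1'(1) = b, so b = 15/4.

3.7500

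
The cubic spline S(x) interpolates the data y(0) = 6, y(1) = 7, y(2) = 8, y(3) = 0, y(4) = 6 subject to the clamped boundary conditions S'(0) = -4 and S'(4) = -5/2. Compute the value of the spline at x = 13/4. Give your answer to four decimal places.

1.1589

Write m_i for S''(x_i). With h_i = 1, 1, 1, 1 and divided differences Δ_i = 1, 1, -8, 6, the continuity of S' gives the tridiagonal system
  1·m_0 + 4·m_1 + 1·m_2 = 6(Δ_1 - Δ_0) = 0
  1·m_1 + 4·m_2 + 1·m_3 = 6(Δ_2 - Δ_1) = -54
  1·m_2 + 4·m_3 + 1·m_4 = 6(Δ_3 - Δ_2) = 84
Clamped end conditions give two more equations: 2h_0·m_0 + h_0·m_1 = 6(Δ_0 - S'(0)) = 30 and h_3·m_3 + 2h_3·m_4 = 6(S'(4) - Δ_3) = -51.
Hence m_0 = 771/56, m_1 = 69/28, m_2 = -189/8, m_3 = 1065/28, m_4 = -2493/56.
On [3, 4], S(x) = 0 + 83/112·(x - 3) + 1065/56·(x - 3)² - 1541/112·(x - 3)³.
With (x - 3) = 1/4: S(13/4) = 8307/7168.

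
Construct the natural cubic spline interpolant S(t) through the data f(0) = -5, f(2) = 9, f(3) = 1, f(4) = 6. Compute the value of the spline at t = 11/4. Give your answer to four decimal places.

2.4171

Write m_i for S''(x_i). With h_i = 2, 1, 1 and divided differences Δ_i = 7, -8, 5, the continuity of S' gives the tridiagonal system
  2·m_0 + 6·m_1 + 1·m_2 = 6(Δ_1 - Δ_0) = -90
  1·m_1 + 4·m_2 + 1·m_3 = 6(Δ_2 - Δ_1) = 78
Natural end conditions: m_0 = m_3 = 0.
Hence m_0 = 0, m_1 = -438/23, m_2 = 558/23, m_3 = 0.
On [2, 3], S(t) = 9 - 131/23·(t - 2) - 219/23·(t - 2)² + 166/23·(t - 2)³.
With (t - 2) = 3/4: S(11/4) = 1779/736.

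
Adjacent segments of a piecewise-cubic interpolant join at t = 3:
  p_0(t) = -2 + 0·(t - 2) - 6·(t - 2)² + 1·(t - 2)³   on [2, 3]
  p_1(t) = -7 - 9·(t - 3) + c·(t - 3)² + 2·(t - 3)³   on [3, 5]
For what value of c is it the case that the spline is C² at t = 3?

p_0''(t) = -12 + 6·(t - 2), so p_0''(3) = -6. On the right, p_1''(3) = 2c, so c = -3.

-3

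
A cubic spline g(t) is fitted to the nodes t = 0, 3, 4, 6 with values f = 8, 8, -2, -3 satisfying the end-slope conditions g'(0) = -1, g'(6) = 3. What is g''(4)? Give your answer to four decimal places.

With M_i denoting the second derivative at x_i, h_i = 3, 1, 2, and Δ_i = (y_(i+1) − y_i)/h_i = 0, -10, -1/2:
  3·M_0 + 8·M_1 + 1·M_2 = 6(Δ_1 - Δ_0) = -60
  1·M_1 + 6·M_2 + 2·M_3 = 6(Δ_2 - Δ_1) = 57
Clamped end conditions give two more equations: 2h_0·M_0 + h_0·M_1 = 6(Δ_0 - g'(0)) = 6 and h_2·M_2 + 2h_2·M_3 = 6(g'(6) - Δ_2) = 21.
Solving: M_0 = 283/42, M_1 = -241/21, M_2 = 487/42, M_3 = -23/42.

11.5952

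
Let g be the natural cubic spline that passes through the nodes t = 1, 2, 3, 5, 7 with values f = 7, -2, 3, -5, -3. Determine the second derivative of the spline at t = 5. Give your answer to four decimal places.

Write M_i for g''(x_i). With h_i = 1, 1, 2, 2 and divided differences Δ_i = -9, 5, -4, 1, the continuity of g' gives the tridiagonal system
  1·M_0 + 4·M_1 + 1·M_2 = 6(Δ_1 - Δ_0) = 84
  1·M_1 + 6·M_2 + 2·M_3 = 6(Δ_2 - Δ_1) = -54
  2·M_2 + 8·M_3 + 2·M_4 = 6(Δ_3 - Δ_2) = 30
Natural end conditions: M_0 = M_4 = 0.
Solving the tridiagonal system: M_0 = 0, M_1 = 349/14, M_2 = -110/7, M_3 = 215/28, M_4 = 0.

7.6786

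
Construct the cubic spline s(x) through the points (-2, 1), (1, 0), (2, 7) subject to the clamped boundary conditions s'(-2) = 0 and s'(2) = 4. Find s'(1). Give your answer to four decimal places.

6.2500

Let σ_i = s''(x_i). Step sizes h_i = 3, 1; slopes of the chords Δ_i = (y_(i+1) - y_i)/h_i = -1/3, 7.
  3·σ_0 + 8·σ_1 + 1·σ_2 = 6(Δ_1 - Δ_0) = 44
Clamped end conditions give two more equations: 2h_0·σ_0 + h_0·σ_1 = 6(Δ_0 - s'(-2)) = -2 and h_1·σ_1 + 2h_1·σ_2 = 6(s'(2) - Δ_1) = -18.
Solving: σ_0 = -29/6, σ_1 = 9, σ_2 = -27/2.
On [1, 2], s'(x) = b_1 + 2c_1·(x - 1) + 3d_1·(x - 1)² with b_1 = Δ_1 - h_1(2σ_1 + σ_2)/6 = 25/4, c_1 = σ_1/2 = 9/2, d_1 = (σ_2 - σ_1)/(6h_1) = -15/4. So s'(1) = 25/4.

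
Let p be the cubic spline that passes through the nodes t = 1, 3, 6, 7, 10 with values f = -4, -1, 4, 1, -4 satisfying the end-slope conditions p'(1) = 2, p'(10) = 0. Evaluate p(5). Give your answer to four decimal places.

3.9532

With m_i denoting the second derivative at x_i, h_i = 2, 3, 1, 3, and Δ_i = (y_(i+1) − y_i)/h_i = 3/2, 5/3, -3, -5/3:
  2·m_0 + 10·m_1 + 3·m_2 = 6(Δ_1 - Δ_0) = 1
  3·m_1 + 8·m_2 + 1·m_3 = 6(Δ_2 - Δ_1) = -28
  1·m_2 + 8·m_3 + 3·m_4 = 6(Δ_3 - Δ_2) = 8
Clamped end conditions give two more equations: 2h_0·m_0 + h_0·m_1 = 6(Δ_0 - p'(1)) = -3 and h_3·m_3 + 2h_3·m_4 = 6(p'(10) - Δ_3) = 10.
Solving: m_0 = -1711/1068, m_1 = 455/267, m_2 = -2285/534, m_3 = 299/267, m_4 = 197/178.
On [3, 6], p(t) = -1 + 2245/1068·(t - 3) + 455/534·(t - 3)² - 355/1068·(t - 3)³.
With (t - 3) = 2: p(5) = 2111/534.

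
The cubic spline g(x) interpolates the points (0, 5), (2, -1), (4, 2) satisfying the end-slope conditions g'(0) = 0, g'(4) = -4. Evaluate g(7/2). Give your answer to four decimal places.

2.6445

Let M_i = g''(x_i). Step sizes h_i = 2, 2; slopes of the chords Δ_i = (y_(i+1) - y_i)/h_i = -3, 3/2.
  2·M_0 + 8·M_1 + 2·M_2 = 6(Δ_1 - Δ_0) = 27
Clamped end conditions give two more equations: 2h_0·M_0 + h_0·M_1 = 6(Δ_0 - g'(0)) = -18 and h_1·M_1 + 2h_1·M_2 = 6(g'(4) - Δ_1) = -33.
Solving: M_0 = -71/8, M_1 = 35/4, M_2 = -101/8.
On [2, 4], g(x) = -1 - 1/8·(x - 2) + 35/8·(x - 2)² - 57/32·(x - 2)³.
With (x - 2) = 3/2: g(7/2) = 677/256.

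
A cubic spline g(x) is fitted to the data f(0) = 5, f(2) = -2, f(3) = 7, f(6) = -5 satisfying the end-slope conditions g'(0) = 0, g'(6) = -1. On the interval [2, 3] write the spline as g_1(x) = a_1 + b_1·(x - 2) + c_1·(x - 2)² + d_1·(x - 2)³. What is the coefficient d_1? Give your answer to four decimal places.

-6.1548

With m_i denoting the second derivative at x_i, h_i = 2, 1, 3, and Δ_i = (y_(i+1) − y_i)/h_i = -7/2, 9, -4:
  2·m_0 + 6·m_1 + 1·m_2 = 6(Δ_1 - Δ_0) = 75
  1·m_1 + 8·m_2 + 3·m_3 = 6(Δ_2 - Δ_1) = -78
Clamped end conditions give two more equations: 2h_0·m_0 + h_0·m_1 = 6(Δ_0 - g'(0)) = -21 and h_2·m_2 + 2h_2·m_3 = 6(g'(6) - Δ_2) = 18.
Hence m_0 = -649/42, m_1 = 857/42, m_2 = -347/21, m_3 = 473/42.
On [2, 3], with g_1(x) = a_1 + b_1·(x - 2) + c_1·(x - 2)² + d_1·(x - 2)³: c_1 = m_1/2 = 857/84, d_1 = (m_2 - m_1)/(6h_1) = -517/84, b_1 = Δ_1 - h_1(2m_1 + m_2)/6 = 104/21.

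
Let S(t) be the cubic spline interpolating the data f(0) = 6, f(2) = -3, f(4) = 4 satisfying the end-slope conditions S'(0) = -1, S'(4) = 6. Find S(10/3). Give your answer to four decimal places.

With σ_i denoting the second derivative at x_i, h_i = 2, 2, and Δ_i = (y_(i+1) − y_i)/h_i = -9/2, 7/2:
  2·σ_0 + 8·σ_1 + 2·σ_2 = 6(Δ_1 - Δ_0) = 48
Clamped end conditions give two more equations: 2h_0·σ_0 + h_0·σ_1 = 6(Δ_0 - S'(0)) = -21 and h_1·σ_1 + 2h_1·σ_2 = 6(S'(4) - Δ_1) = 15.
Hence σ_0 = -19/2, σ_1 = 17/2, σ_2 = -1/2.
On [2, 4], S(t) = -3 - 2·(t - 2) + 17/4·(t - 2)² - 3/4·(t - 2)³.
With (t - 2) = 4/3: S(10/3) = 1/9.

0.1111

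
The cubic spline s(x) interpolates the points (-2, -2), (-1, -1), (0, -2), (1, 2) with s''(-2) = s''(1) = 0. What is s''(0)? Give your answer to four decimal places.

8.8000

Write σ_i for s''(x_i). With h_i = 1, 1, 1 and divided differences Δ_i = 1, -1, 4, the continuity of s' gives the tridiagonal system
  1·σ_0 + 4·σ_1 + 1·σ_2 = 6(Δ_1 - Δ_0) = -12
  1·σ_1 + 4·σ_2 + 1·σ_3 = 6(Δ_2 - Δ_1) = 30
Natural end conditions: σ_0 = σ_3 = 0.
Solving: σ_0 = 0, σ_1 = -26/5, σ_2 = 44/5, σ_3 = 0.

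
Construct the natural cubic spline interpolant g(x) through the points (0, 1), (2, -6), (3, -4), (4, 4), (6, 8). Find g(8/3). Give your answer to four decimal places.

With M_i denoting the second derivative at x_i, h_i = 2, 1, 1, 2, and Δ_i = (y_(i+1) − y_i)/h_i = -7/2, 2, 8, 2:
  2·M_0 + 6·M_1 + 1·M_2 = 6(Δ_1 - Δ_0) = 33
  1·M_1 + 4·M_2 + 1·M_3 = 6(Δ_2 - Δ_1) = 36
  1·M_2 + 6·M_3 + 2·M_4 = 6(Δ_3 - Δ_2) = -36
Natural end conditions: M_0 = M_4 = 0.
Solving the tridiagonal system: M_0 = 0, M_1 = 169/44, M_2 = 219/22, M_3 = -337/44, M_4 = 0.
On [2, 3], g(x) = -6 - 31/33·(x - 2) + 169/88·(x - 2)² + 269/264·(x - 2)³.
With (x - 2) = 2/3: g(8/3) = -9749/1782.

-5.4708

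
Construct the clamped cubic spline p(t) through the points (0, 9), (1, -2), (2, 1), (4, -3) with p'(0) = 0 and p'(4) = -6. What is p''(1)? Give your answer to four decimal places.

Let σ_i = p''(x_i). Step sizes h_i = 1, 1, 2; slopes of the chords Δ_i = (y_(i+1) - y_i)/h_i = -11, 3, -2.
  1·σ_0 + 4·σ_1 + 1·σ_2 = 6(Δ_1 - Δ_0) = 84
  1·σ_1 + 6·σ_2 + 2·σ_3 = 6(Δ_2 - Δ_1) = -30
Clamped end conditions give two more equations: 2h_0·σ_0 + h_0·σ_1 = 6(Δ_0 - p'(0)) = -66 and h_2·σ_2 + 2h_2·σ_3 = 6(p'(4) - Δ_2) = -24.
Hence σ_0 = -564/11, σ_1 = 402/11, σ_2 = -120/11, σ_3 = -6/11.

36.5455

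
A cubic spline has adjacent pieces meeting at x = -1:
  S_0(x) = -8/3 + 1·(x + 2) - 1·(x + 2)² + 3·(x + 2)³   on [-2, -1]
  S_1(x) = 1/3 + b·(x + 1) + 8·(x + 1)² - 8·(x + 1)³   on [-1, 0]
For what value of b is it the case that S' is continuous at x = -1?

8

S_0'(x) = 1 - 2·(x + 2) + 9·(x + 2)², so S_0'(-1) = 8. On the right, S_1'(-1) = b, so b = 8.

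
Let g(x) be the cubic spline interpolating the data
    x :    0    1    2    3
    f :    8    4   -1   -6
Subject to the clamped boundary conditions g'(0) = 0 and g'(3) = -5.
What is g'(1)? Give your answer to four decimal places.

Let M_i = g''(x_i). Step sizes h_i = 1, 1, 1; slopes of the chords Δ_i = (y_(i+1) - y_i)/h_i = -4, -5, -5.
  1·M_0 + 4·M_1 + 1·M_2 = 6(Δ_1 - Δ_0) = -6
  1·M_1 + 4·M_2 + 1·M_3 = 6(Δ_2 - Δ_1) = 0
Clamped end conditions give two more equations: 2h_0·M_0 + h_0·M_1 = 6(Δ_0 - g'(0)) = -24 and h_2·M_2 + 2h_2·M_3 = 6(g'(3) - Δ_2) = 0.
Hence M_0 = -194/15, M_1 = 28/15, M_2 = -8/15, M_3 = 4/15.
On [1, 2], g'(x) = b_1 + 2c_1·(x - 1) + 3d_1·(x - 1)² with b_1 = Δ_1 - h_1(2M_1 + M_2)/6 = -83/15, c_1 = M_1/2 = 14/15, d_1 = (M_2 - M_1)/(6h_1) = -2/5. So g'(1) = -83/15.

-5.5333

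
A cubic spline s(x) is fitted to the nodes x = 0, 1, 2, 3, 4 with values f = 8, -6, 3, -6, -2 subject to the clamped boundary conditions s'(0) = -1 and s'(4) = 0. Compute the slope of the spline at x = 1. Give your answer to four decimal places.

-4.0179

Put σ_i = s'' at the i-th knot. Here h = (1, 1, 1, 1) and Δ = (-14, 9, -9, 4), so the interior equations h_(i-1)·σ_(i-1) + 2(h_(i-1)+h_i)·σ_i + h_i·σ_(i+1) = 6(Δ_i − Δ_(i-1)) read
  1·σ_0 + 4·σ_1 + 1·σ_2 = 6(Δ_1 - Δ_0) = 138
  1·σ_1 + 4·σ_2 + 1·σ_3 = 6(Δ_2 - Δ_1) = -108
  1·σ_2 + 4·σ_3 + 1·σ_4 = 6(Δ_3 - Δ_2) = 78
Clamped end conditions give two more equations: 2h_0·σ_0 + h_0·σ_1 = 6(Δ_0 - s'(0)) = -78 and h_3·σ_3 + 2h_3·σ_4 = 6(s'(4) - Δ_3) = -24.
Hence σ_0 = -2015/28, σ_1 = 923/14, σ_2 = -215/4, σ_3 = 575/14, σ_4 = -911/28.
On [1, 2], s'(x) = b_1 + 2c_1·(x - 1) + 3d_1·(x - 1)² with b_1 = Δ_1 - h_1(2σ_1 + σ_2)/6 = -225/56, c_1 = σ_1/2 = 923/28, d_1 = (σ_2 - σ_1)/(6h_1) = -1117/56. So s'(1) = -225/56.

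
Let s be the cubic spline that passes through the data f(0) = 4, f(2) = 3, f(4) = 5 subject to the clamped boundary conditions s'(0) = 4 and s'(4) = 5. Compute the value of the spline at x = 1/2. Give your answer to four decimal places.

Let m_i = s''(x_i). Step sizes h_i = 2, 2; slopes of the chords Δ_i = (y_(i+1) - y_i)/h_i = -1/2, 1.
  2·m_0 + 8·m_1 + 2·m_2 = 6(Δ_1 - Δ_0) = 9
Clamped end conditions give two more equations: 2h_0·m_0 + h_0·m_1 = 6(Δ_0 - s'(0)) = -27 and h_1·m_1 + 2h_1·m_2 = 6(s'(4) - Δ_1) = 24.
Forward elimination and back-substitution give m_0 = -61/8, m_1 = 7/4, m_2 = 41/8.
On [0, 2], s(x) = 4 + 4·x - 61/16·x² + 25/32·x³.
With x = 1/2: s(1/2) = 1317/256.

5.1445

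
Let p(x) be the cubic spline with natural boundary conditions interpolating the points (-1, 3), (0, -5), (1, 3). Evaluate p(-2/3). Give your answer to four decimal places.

With M_i denoting the second derivative at x_i, h_i = 1, 1, and Δ_i = (y_(i+1) − y_i)/h_i = -8, 8:
  1·M_0 + 4·M_1 + 1·M_2 = 6(Δ_1 - Δ_0) = 96
Natural end conditions: M_0 = M_2 = 0.
Solving the tridiagonal system: M_0 = 0, M_1 = 24, M_2 = 0.
On [-1, 0], p(x) = 3 - 12·(x + 1) + 0·(x + 1)² + 4·(x + 1)³.
With (x + 1) = 1/3: p(-2/3) = -23/27.

-0.8519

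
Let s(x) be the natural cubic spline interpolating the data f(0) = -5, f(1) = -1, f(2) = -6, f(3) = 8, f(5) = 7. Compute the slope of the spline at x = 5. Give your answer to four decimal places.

Write M_i for s''(x_i). With h_i = 1, 1, 1, 2 and divided differences Δ_i = 4, -5, 14, -1/2, the continuity of s' gives the tridiagonal system
  1·M_0 + 4·M_1 + 1·M_2 = 6(Δ_1 - Δ_0) = -54
  1·M_1 + 4·M_2 + 1·M_3 = 6(Δ_2 - Δ_1) = 114
  1·M_2 + 6·M_3 + 2·M_4 = 6(Δ_3 - Δ_2) = -87
Natural end conditions: M_0 = M_4 = 0.
Hence M_0 = 0, M_1 = -2013/86, M_2 = 1704/43, M_3 = -1815/86, M_4 = 0.
On [3, 5], s'(x) = b_3 + 2c_3·(x - 3) + 3d_3·(x - 3)² with b_3 = Δ_3 - h_3(2M_3 + M_4)/6 = 1167/86, c_3 = M_3/2 = -1815/172, d_3 = (M_4 - M_3)/(6h_3) = 605/344. So s'(5) = -324/43.

-7.5349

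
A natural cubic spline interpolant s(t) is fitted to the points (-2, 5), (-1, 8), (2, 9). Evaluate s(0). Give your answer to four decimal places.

Put M_i = s'' at the i-th knot. Here h = (1, 3) and Δ = (3, 1/3), so the interior equations h_(i-1)·M_(i-1) + 2(h_(i-1)+h_i)·M_i + h_i·M_(i+1) = 6(Δ_i − Δ_(i-1)) read
  1·M_0 + 8·M_1 + 3·M_2 = 6(Δ_1 - Δ_0) = -16
Natural end conditions: M_0 = M_2 = 0.
Solving the tridiagonal system: M_0 = 0, M_1 = -2, M_2 = 0.
On [-1, 2], s(t) = 8 + 7/3·(t + 1) - 1·(t + 1)² + 1/9·(t + 1)³.
With (t + 1) = 1: s(0) = 85/9.

9.4444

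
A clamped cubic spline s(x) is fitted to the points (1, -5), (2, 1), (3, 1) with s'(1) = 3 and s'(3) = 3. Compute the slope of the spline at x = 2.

3

With σ_i denoting the second derivative at x_i, h_i = 1, 1, and Δ_i = (y_(i+1) − y_i)/h_i = 6, 0:
  1·σ_0 + 4·σ_1 + 1·σ_2 = 6(Δ_1 - Δ_0) = -36
Clamped end conditions give two more equations: 2h_0·σ_0 + h_0·σ_1 = 6(Δ_0 - s'(1)) = 18 and h_1·σ_1 + 2h_1·σ_2 = 6(s'(3) - Δ_1) = 18.
Solving the tridiagonal system: σ_0 = 18, σ_1 = -18, σ_2 = 18.
On [2, 3], s'(x) = b_1 + 2c_1·(x - 2) + 3d_1·(x - 2)² with b_1 = Δ_1 - h_1(2σ_1 + σ_2)/6 = 3, c_1 = σ_1/2 = -9, d_1 = (σ_2 - σ_1)/(6h_1) = 6. So s'(2) = 3.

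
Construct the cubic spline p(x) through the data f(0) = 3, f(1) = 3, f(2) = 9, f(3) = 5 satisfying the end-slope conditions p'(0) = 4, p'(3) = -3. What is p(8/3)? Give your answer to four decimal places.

With M_i denoting the second derivative at x_i, h_i = 1, 1, 1, and Δ_i = (y_(i+1) − y_i)/h_i = 0, 6, -4:
  1·M_0 + 4·M_1 + 1·M_2 = 6(Δ_1 - Δ_0) = 36
  1·M_1 + 4·M_2 + 1·M_3 = 6(Δ_2 - Δ_1) = -60
Clamped end conditions give two more equations: 2h_0·M_0 + h_0·M_1 = 6(Δ_0 - p'(0)) = -24 and h_2·M_2 + 2h_2·M_3 = 6(p'(3) - Δ_2) = 6.
Hence M_0 = -334/15, M_1 = 308/15, M_2 = -358/15, M_3 = 224/15.
On [2, 3], p(x) = 9 + 22/15·(x - 2) - 179/15·(x - 2)² + 97/15·(x - 2)³.
With (x - 2) = 2/3: p(8/3) = 2669/405.

6.5901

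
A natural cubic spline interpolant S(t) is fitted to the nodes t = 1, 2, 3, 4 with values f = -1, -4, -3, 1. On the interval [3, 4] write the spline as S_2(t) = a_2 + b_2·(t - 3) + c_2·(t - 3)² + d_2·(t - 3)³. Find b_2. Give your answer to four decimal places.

2.9333

Write M_i for S''(x_i). With h_i = 1, 1, 1 and divided differences Δ_i = -3, 1, 4, the continuity of S' gives the tridiagonal system
  1·M_0 + 4·M_1 + 1·M_2 = 6(Δ_1 - Δ_0) = 24
  1·M_1 + 4·M_2 + 1·M_3 = 6(Δ_2 - Δ_1) = 18
Natural end conditions: M_0 = M_3 = 0.
Hence M_0 = 0, M_1 = 26/5, M_2 = 16/5, M_3 = 0.
On [3, 4], with S_2(t) = a_2 + b_2·(t - 3) + c_2·(t - 3)² + d_2·(t - 3)³: c_2 = M_2/2 = 8/5, d_2 = (M_3 - M_2)/(6h_2) = -8/15, b_2 = Δ_2 - h_2(2M_2 + M_3)/6 = 44/15.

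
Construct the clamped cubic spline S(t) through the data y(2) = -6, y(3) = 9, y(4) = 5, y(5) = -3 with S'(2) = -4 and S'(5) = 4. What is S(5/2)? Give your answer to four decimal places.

Let M_i = S''(x_i). Step sizes h_i = 1, 1, 1; slopes of the chords Δ_i = (y_(i+1) - y_i)/h_i = 15, -4, -8.
  1·M_0 + 4·M_1 + 1·M_2 = 6(Δ_1 - Δ_0) = -114
  1·M_1 + 4·M_2 + 1·M_3 = 6(Δ_2 - Δ_1) = -24
Clamped end conditions give two more equations: 2h_0·M_0 + h_0·M_1 = 6(Δ_0 - S'(2)) = 114 and h_2·M_2 + 2h_2·M_3 = 6(S'(5) - Δ_2) = 72.
Forward elimination and back-substitution give M_0 = 1214/15, M_1 = -718/15, M_2 = -52/15, M_3 = 566/15.
On [2, 3], S(t) = -6 - 4·(t - 2) + 607/15·(t - 2)² - 322/15·(t - 2)³.
With (t - 2) = 1/2: S(5/2) = -17/30.

-0.5667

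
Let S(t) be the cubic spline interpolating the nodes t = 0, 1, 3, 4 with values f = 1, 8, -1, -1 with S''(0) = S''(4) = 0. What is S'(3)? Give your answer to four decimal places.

-3.1250

With σ_i denoting the second derivative at x_i, h_i = 1, 2, 1, and Δ_i = (y_(i+1) − y_i)/h_i = 7, -9/2, 0:
  1·σ_0 + 6·σ_1 + 2·σ_2 = 6(Δ_1 - Δ_0) = -69
  2·σ_1 + 6·σ_2 + 1·σ_3 = 6(Δ_2 - Δ_1) = 27
Natural end conditions: σ_0 = σ_3 = 0.
Hence σ_0 = 0, σ_1 = -117/8, σ_2 = 75/8, σ_3 = 0.
On [3, 4], S'(t) = b_2 + 2c_2·(t - 3) + 3d_2·(t - 3)² with b_2 = Δ_2 - h_2(2σ_2 + σ_3)/6 = -25/8, c_2 = σ_2/2 = 75/16, d_2 = (σ_3 - σ_2)/(6h_2) = -25/16. So S'(3) = -25/8.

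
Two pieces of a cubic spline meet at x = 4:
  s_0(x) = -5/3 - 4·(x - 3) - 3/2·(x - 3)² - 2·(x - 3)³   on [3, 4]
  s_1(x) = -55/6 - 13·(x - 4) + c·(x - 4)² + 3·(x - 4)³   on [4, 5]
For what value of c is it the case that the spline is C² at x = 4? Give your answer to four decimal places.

-7.5000

s_0''(x) = -3 - 12·(x - 3), so s_0''(4) = -15. On the right, s_1''(4) = 2c, so c = -15/2.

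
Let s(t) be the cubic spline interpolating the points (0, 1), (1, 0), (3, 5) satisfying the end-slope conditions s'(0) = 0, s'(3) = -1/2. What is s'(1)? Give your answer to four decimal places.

0.3333

Put M_i = s'' at the i-th knot. Here h = (1, 2) and Δ = (-1, 5/2), so the interior equations h_(i-1)·M_(i-1) + 2(h_(i-1)+h_i)·M_i + h_i·M_(i+1) = 6(Δ_i − Δ_(i-1)) read
  1·M_0 + 6·M_1 + 2·M_2 = 6(Δ_1 - Δ_0) = 21
Clamped end conditions give two more equations: 2h_0·M_0 + h_0·M_1 = 6(Δ_0 - s'(0)) = -6 and h_1·M_1 + 2h_1·M_2 = 6(s'(3) - Δ_1) = -18.
Hence M_0 = -20/3, M_1 = 22/3, M_2 = -49/6.
On [1, 3], s'(t) = b_1 + 2c_1·(t - 1) + 3d_1·(t - 1)² with b_1 = Δ_1 - h_1(2M_1 + M_2)/6 = 1/3, c_1 = M_1/2 = 11/3, d_1 = (M_2 - M_1)/(6h_1) = -31/24. So s'(1) = 1/3.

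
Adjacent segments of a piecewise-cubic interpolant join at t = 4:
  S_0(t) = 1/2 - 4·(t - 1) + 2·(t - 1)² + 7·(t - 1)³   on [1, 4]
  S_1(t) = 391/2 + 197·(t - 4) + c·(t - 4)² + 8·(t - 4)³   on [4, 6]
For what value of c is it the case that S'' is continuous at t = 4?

65

S_0''(t) = 4 + 42·(t - 1), so S_0''(4) = 130. On the right, S_1''(4) = 2c, so c = 65.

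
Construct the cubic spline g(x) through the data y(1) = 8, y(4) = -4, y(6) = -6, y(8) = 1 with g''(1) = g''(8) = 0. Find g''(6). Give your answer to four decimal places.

Put M_i = g'' at the i-th knot. Here h = (3, 2, 2) and Δ = (-4, -1, 7/2), so the interior equations h_(i-1)·M_(i-1) + 2(h_(i-1)+h_i)·M_i + h_i·M_(i+1) = 6(Δ_i − Δ_(i-1)) read
  3·M_0 + 10·M_1 + 2·M_2 = 6(Δ_1 - Δ_0) = 18
  2·M_1 + 8·M_2 + 2·M_3 = 6(Δ_2 - Δ_1) = 27
Natural end conditions: M_0 = M_3 = 0.
Solving: M_0 = 0, M_1 = 45/38, M_2 = 117/38, M_3 = 0.

3.0789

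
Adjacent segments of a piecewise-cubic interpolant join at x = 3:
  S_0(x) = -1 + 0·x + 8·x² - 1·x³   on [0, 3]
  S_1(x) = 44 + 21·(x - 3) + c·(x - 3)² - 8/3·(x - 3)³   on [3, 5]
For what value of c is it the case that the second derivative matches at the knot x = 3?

S_0''(x) = 16 - 6·x, so S_0''(3) = -2. On the right, S_1''(3) = 2c, so c = -1.

-1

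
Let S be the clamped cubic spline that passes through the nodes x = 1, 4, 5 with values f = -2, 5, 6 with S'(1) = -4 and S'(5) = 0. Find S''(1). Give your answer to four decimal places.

Write m_i for S''(x_i). With h_i = 3, 1 and divided differences Δ_i = 7/3, 1, the continuity of S' gives the tridiagonal system
  3·m_0 + 8·m_1 + 1·m_2 = 6(Δ_1 - Δ_0) = -8
Clamped end conditions give two more equations: 2h_0·m_0 + h_0·m_1 = 6(Δ_0 - S'(1)) = 38 and h_1·m_1 + 2h_1·m_2 = 6(S'(5) - Δ_1) = -6.
Solving: m_0 = 25/3, m_1 = -4, m_2 = -1.

8.3333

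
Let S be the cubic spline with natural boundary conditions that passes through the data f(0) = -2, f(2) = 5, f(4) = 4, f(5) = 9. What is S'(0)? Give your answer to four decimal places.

5.0909

Put σ_i = S'' at the i-th knot. Here h = (2, 2, 1) and Δ = (7/2, -1/2, 5), so the interior equations h_(i-1)·σ_(i-1) + 2(h_(i-1)+h_i)·σ_i + h_i·σ_(i+1) = 6(Δ_i − Δ_(i-1)) read
  2·σ_0 + 8·σ_1 + 2·σ_2 = 6(Δ_1 - Δ_0) = -24
  2·σ_1 + 6·σ_2 + 1·σ_3 = 6(Δ_2 - Δ_1) = 33
Natural end conditions: σ_0 = σ_3 = 0.
Forward elimination and back-substitution give σ_0 = 0, σ_1 = -105/22, σ_2 = 78/11, σ_3 = 0.
On [0, 2], S'(x) = b_0 + 2c_0·x + 3d_0·x² with b_0 = Δ_0 - h_0(2σ_0 + σ_1)/6 = 56/11, c_0 = σ_0/2 = 0, d_0 = (σ_1 - σ_0)/(6h_0) = -35/88. So S'(0) = 56/11.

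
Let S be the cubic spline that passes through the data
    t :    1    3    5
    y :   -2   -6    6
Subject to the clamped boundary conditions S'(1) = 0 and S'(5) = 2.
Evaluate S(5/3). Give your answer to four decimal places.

With M_i denoting the second derivative at x_i, h_i = 2, 2, and Δ_i = (y_(i+1) − y_i)/h_i = -2, 6:
  2·M_0 + 8·M_1 + 2·M_2 = 6(Δ_1 - Δ_0) = 48
Clamped end conditions give two more equations: 2h_0·M_0 + h_0·M_1 = 6(Δ_0 - S'(1)) = -12 and h_1·M_1 + 2h_1·M_2 = 6(S'(5) - Δ_1) = -24.
Solving the tridiagonal system: M_0 = -17/2, M_1 = 11, M_2 = -23/2.
On [1, 3], S(t) = -2 + 0·(t - 1) - 17/4·(t - 1)² + 13/8·(t - 1)³.
With (t - 1) = 2/3: S(5/3) = -92/27.

-3.4074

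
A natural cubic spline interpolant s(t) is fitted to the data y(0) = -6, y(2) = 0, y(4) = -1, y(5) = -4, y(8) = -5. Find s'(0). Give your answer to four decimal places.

3.6928

Put M_i = s'' at the i-th knot. Here h = (2, 2, 1, 3) and Δ = (3, -1/2, -3, -1/3), so the interior equations h_(i-1)·M_(i-1) + 2(h_(i-1)+h_i)·M_i + h_i·M_(i+1) = 6(Δ_i − Δ_(i-1)) read
  2·M_0 + 8·M_1 + 2·M_2 = 6(Δ_1 - Δ_0) = -21
  2·M_1 + 6·M_2 + 1·M_3 = 6(Δ_2 - Δ_1) = -15
  1·M_2 + 8·M_3 + 3·M_4 = 6(Δ_3 - Δ_2) = 16
Natural end conditions: M_0 = M_4 = 0.
Solving the tridiagonal system: M_0 = 0, M_1 = -715/344, M_2 = -94/43, M_3 = 391/172, M_4 = 0.
On [0, 2], s'(t) = b_0 + 2c_0·t + 3d_0·t² with b_0 = Δ_0 - h_0(2M_0 + M_1)/6 = 3811/1032, c_0 = M_0/2 = 0, d_0 = (M_1 - M_0)/(6h_0) = -715/4128. So s'(0) = 3811/1032.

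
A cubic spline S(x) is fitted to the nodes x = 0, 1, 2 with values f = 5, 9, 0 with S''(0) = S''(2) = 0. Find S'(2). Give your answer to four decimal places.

-12.2500

With σ_i denoting the second derivative at x_i, h_i = 1, 1, and Δ_i = (y_(i+1) − y_i)/h_i = 4, -9:
  1·σ_0 + 4·σ_1 + 1·σ_2 = 6(Δ_1 - Δ_0) = -78
Natural end conditions: σ_0 = σ_2 = 0.
Forward elimination and back-substitution give σ_0 = 0, σ_1 = -39/2, σ_2 = 0.
On [1, 2], S'(x) = b_1 + 2c_1·(x - 1) + 3d_1·(x - 1)² with b_1 = Δ_1 - h_1(2σ_1 + σ_2)/6 = -5/2, c_1 = σ_1/2 = -39/4, d_1 = (σ_2 - σ_1)/(6h_1) = 13/4. So S'(2) = -49/4.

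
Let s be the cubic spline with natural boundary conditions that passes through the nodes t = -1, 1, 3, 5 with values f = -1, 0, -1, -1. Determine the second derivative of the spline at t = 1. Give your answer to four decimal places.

Write σ_i for s''(x_i). With h_i = 2, 2, 2 and divided differences Δ_i = 1/2, -1/2, 0, the continuity of s' gives the tridiagonal system
  2·σ_0 + 8·σ_1 + 2·σ_2 = 6(Δ_1 - Δ_0) = -6
  2·σ_1 + 8·σ_2 + 2·σ_3 = 6(Δ_2 - Δ_1) = 3
Natural end conditions: σ_0 = σ_3 = 0.
Hence σ_0 = 0, σ_1 = -9/10, σ_2 = 3/5, σ_3 = 0.

-0.9000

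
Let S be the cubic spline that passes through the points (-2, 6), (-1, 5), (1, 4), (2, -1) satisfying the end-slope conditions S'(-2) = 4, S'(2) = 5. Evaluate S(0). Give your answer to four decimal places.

Put M_i = S'' at the i-th knot. Here h = (1, 2, 1) and Δ = (-1, -1/2, -5), so the interior equations h_(i-1)·M_(i-1) + 2(h_(i-1)+h_i)·M_i + h_i·M_(i+1) = 6(Δ_i − Δ_(i-1)) read
  1·M_0 + 6·M_1 + 2·M_2 = 6(Δ_1 - Δ_0) = 3
  2·M_1 + 6·M_2 + 1·M_3 = 6(Δ_2 - Δ_1) = -27
Clamped end conditions give two more equations: 2h_0·M_0 + h_0·M_1 = 6(Δ_0 - S'(-2)) = -30 and h_2·M_2 + 2h_2·M_3 = 6(S'(2) - Δ_2) = 60.
Hence M_0 = -667/35, M_1 = 284/35, M_2 = -466/35, M_3 = 1283/35.
On [-1, 1], S(x) = 5 - 103/70·(x + 1) + 142/35·(x + 1)² - 25/14·(x + 1)³.
With (x + 1) = 1: S(0) = 29/5.

5.8000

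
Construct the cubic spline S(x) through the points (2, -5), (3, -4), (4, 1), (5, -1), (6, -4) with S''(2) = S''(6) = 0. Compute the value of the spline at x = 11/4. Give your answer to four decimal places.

Let M_i = S''(x_i). Step sizes h_i = 1, 1, 1, 1; slopes of the chords Δ_i = (y_(i+1) - y_i)/h_i = 1, 5, -2, -3.
  1·M_0 + 4·M_1 + 1·M_2 = 6(Δ_1 - Δ_0) = 24
  1·M_1 + 4·M_2 + 1·M_3 = 6(Δ_2 - Δ_1) = -42
  1·M_2 + 4·M_3 + 1·M_4 = 6(Δ_3 - Δ_2) = -6
Natural end conditions: M_0 = M_4 = 0.
Solving: M_0 = 0, M_1 = 261/28, M_2 = -93/7, M_3 = 51/28, M_4 = 0.
On [2, 3], S(x) = -5 - 31/56·(x - 2) + 0·(x - 2)² + 87/56·(x - 2)³.
With (x - 2) = 3/4: S(11/4) = -2437/512.

-4.7598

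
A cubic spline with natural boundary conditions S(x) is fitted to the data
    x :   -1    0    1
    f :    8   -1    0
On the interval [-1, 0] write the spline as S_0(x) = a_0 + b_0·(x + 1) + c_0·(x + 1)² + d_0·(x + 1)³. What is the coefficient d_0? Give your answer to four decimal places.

2.5000

Let M_i = S''(x_i). Step sizes h_i = 1, 1; slopes of the chords Δ_i = (y_(i+1) - y_i)/h_i = -9, 1.
  1·M_0 + 4·M_1 + 1·M_2 = 6(Δ_1 - Δ_0) = 60
Natural end conditions: M_0 = M_2 = 0.
Forward elimination and back-substitution give M_0 = 0, M_1 = 15, M_2 = 0.
On [-1, 0], with S_0(x) = a_0 + b_0·(x + 1) + c_0·(x + 1)² + d_0·(x + 1)³: c_0 = M_0/2 = 0, d_0 = (M_1 - M_0)/(6h_0) = 5/2, b_0 = Δ_0 - h_0(2M_0 + M_1)/6 = -23/2.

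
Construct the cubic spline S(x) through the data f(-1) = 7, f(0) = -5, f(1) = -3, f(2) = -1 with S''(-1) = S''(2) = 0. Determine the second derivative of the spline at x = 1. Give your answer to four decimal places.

-5.6000

Let M_i = S''(x_i). Step sizes h_i = 1, 1, 1; slopes of the chords Δ_i = (y_(i+1) - y_i)/h_i = -12, 2, 2.
  1·M_0 + 4·M_1 + 1·M_2 = 6(Δ_1 - Δ_0) = 84
  1·M_1 + 4·M_2 + 1·M_3 = 6(Δ_2 - Δ_1) = 0
Natural end conditions: M_0 = M_3 = 0.
Solving: M_0 = 0, M_1 = 112/5, M_2 = -28/5, M_3 = 0.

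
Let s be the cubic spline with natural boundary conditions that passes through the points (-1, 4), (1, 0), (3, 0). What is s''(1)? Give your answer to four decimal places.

Put M_i = s'' at the i-th knot. Here h = (2, 2) and Δ = (-2, 0), so the interior equations h_(i-1)·M_(i-1) + 2(h_(i-1)+h_i)·M_i + h_i·M_(i+1) = 6(Δ_i − Δ_(i-1)) read
  2·M_0 + 8·M_1 + 2·M_2 = 6(Δ_1 - Δ_0) = 12
Natural end conditions: M_0 = M_2 = 0.
Solving the tridiagonal system: M_0 = 0, M_1 = 3/2, M_2 = 0.

1.5000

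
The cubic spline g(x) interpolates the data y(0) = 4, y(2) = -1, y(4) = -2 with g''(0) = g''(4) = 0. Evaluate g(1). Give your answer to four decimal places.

1.1250

Write M_i for g''(x_i). With h_i = 2, 2 and divided differences Δ_i = -5/2, -1/2, the continuity of g' gives the tridiagonal system
  2·M_0 + 8·M_1 + 2·M_2 = 6(Δ_1 - Δ_0) = 12
Natural end conditions: M_0 = M_2 = 0.
Solving: M_0 = 0, M_1 = 3/2, M_2 = 0.
On [0, 2], g(x) = 4 - 3·x + 0·x² + 1/8·x³.
With x = 1: g(1) = 9/8.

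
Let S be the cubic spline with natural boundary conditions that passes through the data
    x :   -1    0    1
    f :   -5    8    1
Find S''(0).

With M_i denoting the second derivative at x_i, h_i = 1, 1, and Δ_i = (y_(i+1) − y_i)/h_i = 13, -7:
  1·M_0 + 4·M_1 + 1·M_2 = 6(Δ_1 - Δ_0) = -120
Natural end conditions: M_0 = M_2 = 0.
Hence M_0 = 0, M_1 = -30, M_2 = 0.

-30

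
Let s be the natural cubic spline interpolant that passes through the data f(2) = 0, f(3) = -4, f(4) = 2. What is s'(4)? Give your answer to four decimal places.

8.5000

Put m_i = s'' at the i-th knot. Here h = (1, 1) and Δ = (-4, 6), so the interior equations h_(i-1)·m_(i-1) + 2(h_(i-1)+h_i)·m_i + h_i·m_(i+1) = 6(Δ_i − Δ_(i-1)) read
  1·m_0 + 4·m_1 + 1·m_2 = 6(Δ_1 - Δ_0) = 60
Natural end conditions: m_0 = m_2 = 0.
Solving the tridiagonal system: m_0 = 0, m_1 = 15, m_2 = 0.
On [3, 4], s'(x) = b_1 + 2c_1·(x - 3) + 3d_1·(x - 3)² with b_1 = Δ_1 - h_1(2m_1 + m_2)/6 = 1, c_1 = m_1/2 = 15/2, d_1 = (m_2 - m_1)/(6h_1) = -5/2. So s'(4) = 17/2.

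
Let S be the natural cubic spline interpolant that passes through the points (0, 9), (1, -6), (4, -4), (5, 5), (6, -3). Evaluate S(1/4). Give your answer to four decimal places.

4.8800

With m_i denoting the second derivative at x_i, h_i = 1, 3, 1, 1, and Δ_i = (y_(i+1) − y_i)/h_i = -15, 2/3, 9, -8:
  1·m_0 + 8·m_1 + 3·m_2 = 6(Δ_1 - Δ_0) = 94
  3·m_1 + 8·m_2 + 1·m_3 = 6(Δ_2 - Δ_1) = 50
  1·m_2 + 4·m_3 + 1·m_4 = 6(Δ_3 - Δ_2) = -102
Natural end conditions: m_0 = m_4 = 0.
Forward elimination and back-substitution give m_0 = 0, m_1 = 502/53, m_2 = 322/53, m_3 = -1432/53, m_4 = 0.
On [0, 1], S(x) = 9 - 2636/159·x + 0·x² + 251/159·x³.
With x = 1/4: S(1/4) = 16553/3392.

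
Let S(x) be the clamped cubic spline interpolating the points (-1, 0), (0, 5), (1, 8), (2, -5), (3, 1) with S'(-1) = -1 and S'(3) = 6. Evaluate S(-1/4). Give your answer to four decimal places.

2.9967

Write σ_i for S''(x_i). With h_i = 1, 1, 1, 1 and divided differences Δ_i = 5, 3, -13, 6, the continuity of S' gives the tridiagonal system
  1·σ_0 + 4·σ_1 + 1·σ_2 = 6(Δ_1 - Δ_0) = -12
  1·σ_1 + 4·σ_2 + 1·σ_3 = 6(Δ_2 - Δ_1) = -96
  1·σ_2 + 4·σ_3 + 1·σ_4 = 6(Δ_3 - Δ_2) = 114
Clamped end conditions give two more equations: 2h_0·σ_0 + h_0·σ_1 = 6(Δ_0 - S'(-1)) = 36 and h_3·σ_3 + 2h_3·σ_4 = 6(S'(3) - Δ_3) = 0.
Forward elimination and back-substitution give σ_0 = 121/7, σ_1 = 10/7, σ_2 = -35, σ_3 = 298/7, σ_4 = -149/7.
On [-1, 0], S(x) = 0 - 1·(x + 1) + 121/14·(x + 1)² - 37/14·(x + 1)³.
With (x + 1) = 3/4: S(-1/4) = 2685/896.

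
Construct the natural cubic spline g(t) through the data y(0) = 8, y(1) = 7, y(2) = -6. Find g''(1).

-18

Write M_i for g''(x_i). With h_i = 1, 1 and divided differences Δ_i = -1, -13, the continuity of g' gives the tridiagonal system
  1·M_0 + 4·M_1 + 1·M_2 = 6(Δ_1 - Δ_0) = -72
Natural end conditions: M_0 = M_2 = 0.
Solving: M_0 = 0, M_1 = -18, M_2 = 0.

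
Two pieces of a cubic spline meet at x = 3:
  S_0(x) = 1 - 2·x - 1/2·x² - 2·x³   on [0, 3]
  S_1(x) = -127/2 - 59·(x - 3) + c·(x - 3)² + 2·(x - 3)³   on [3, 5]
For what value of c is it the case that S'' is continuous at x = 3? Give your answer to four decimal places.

S_0''(x) = -1 - 12·x, so S_0''(3) = -37. On the right, S_1''(3) = 2c, so c = -37/2.

-18.5000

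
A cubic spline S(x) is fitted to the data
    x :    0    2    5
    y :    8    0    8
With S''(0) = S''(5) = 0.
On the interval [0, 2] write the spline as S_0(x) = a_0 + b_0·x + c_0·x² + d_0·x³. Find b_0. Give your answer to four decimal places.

-5.3333

Let M_i = S''(x_i). Step sizes h_i = 2, 3; slopes of the chords Δ_i = (y_(i+1) - y_i)/h_i = -4, 8/3.
  2·M_0 + 10·M_1 + 3·M_2 = 6(Δ_1 - Δ_0) = 40
Natural end conditions: M_0 = M_2 = 0.
Forward elimination and back-substitution give M_0 = 0, M_1 = 4, M_2 = 0.
On [0, 2], with S_0(x) = a_0 + b_0·x + c_0·x² + d_0·x³: c_0 = M_0/2 = 0, d_0 = (M_1 - M_0)/(6h_0) = 1/3, b_0 = Δ_0 - h_0(2M_0 + M_1)/6 = -16/3.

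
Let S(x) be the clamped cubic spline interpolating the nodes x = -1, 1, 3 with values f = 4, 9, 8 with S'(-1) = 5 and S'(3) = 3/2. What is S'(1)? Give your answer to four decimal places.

-0.1250

Let M_i = S''(x_i). Step sizes h_i = 2, 2; slopes of the chords Δ_i = (y_(i+1) - y_i)/h_i = 5/2, -1/2.
  2·M_0 + 8·M_1 + 2·M_2 = 6(Δ_1 - Δ_0) = -18
Clamped end conditions give two more equations: 2h_0·M_0 + h_0·M_1 = 6(Δ_0 - S'(-1)) = -15 and h_1·M_1 + 2h_1·M_2 = 6(S'(3) - Δ_1) = 12.
Forward elimination and back-substitution give M_0 = -19/8, M_1 = -11/4, M_2 = 35/8.
On [1, 3], S'(x) = b_1 + 2c_1·(x - 1) + 3d_1·(x - 1)² with b_1 = Δ_1 - h_1(2M_1 + M_2)/6 = -1/8, c_1 = M_1/2 = -11/8, d_1 = (M_2 - M_1)/(6h_1) = 19/32. So S'(1) = -1/8.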